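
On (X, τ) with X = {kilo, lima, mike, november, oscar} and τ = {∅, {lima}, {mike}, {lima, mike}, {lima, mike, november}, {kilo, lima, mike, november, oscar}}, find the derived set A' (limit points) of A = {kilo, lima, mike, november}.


A' = {kilo, november, oscar}

For each x ∈ X, list the open sets U ∈ τ with x ∈ U, then check whether U ∩ (A ∖ {x}) ≠ ∅ for every such U.
  x = kilo: opens ∋ x are {kilo, lima, mike, november, oscar}; each meets A ∖ {kilo}, so x IS a limit point.
  x = lima: open {lima} ∋ x has {lima} ∩ (A ∖ {lima}) = ∅, so x is NOT a limit point.
  x = mike: open {mike} ∋ x has {mike} ∩ (A ∖ {mike}) = ∅, so x is NOT a limit point.
  x = november: opens ∋ x are {lima, mike, november}, {kilo, lima, mike, november, oscar}; each meets A ∖ {november}, so x IS a limit point.
  x = oscar: opens ∋ x are {kilo, lima, mike, november, oscar}; each meets A ∖ {oscar}, so x IS a limit point.
Collecting: A' = {kilo, november, oscar}.


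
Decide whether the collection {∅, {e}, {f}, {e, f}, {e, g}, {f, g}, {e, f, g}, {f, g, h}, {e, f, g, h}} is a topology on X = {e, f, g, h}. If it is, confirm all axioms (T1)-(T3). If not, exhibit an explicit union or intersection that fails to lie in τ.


τ is NOT a topology on X.

Axiom (T1): ∅ ∈ τ? Yes; X ∈ τ? Yes.
Axiom (T2/T3): check pairwise unions and intersections of members of τ.
Counterexample for (T3): {e, g} ∩ {f, g} = {g} ∉ τ. Therefore τ is NOT a topology.


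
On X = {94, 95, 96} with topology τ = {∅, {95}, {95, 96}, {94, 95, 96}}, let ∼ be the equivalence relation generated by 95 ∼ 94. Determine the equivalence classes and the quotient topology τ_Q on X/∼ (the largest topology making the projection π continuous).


X/∼ = {[94=95], [96]}; |τ_Q| = 2.

Equivalence classes: [94=95], [96].
Quotient map π: X → X/∼ sends 94 ↦ [94=95], 95 ↦ [94=95], 96 ↦ [96].
For each subset V ⊆ X/∼, compute π^{-1}(V) ⊆ X and check whether π^{-1}(V) ∈ τ. V is open in τ_Q iff π^{-1}(V) ∈ τ.
  V = {}: π^{-1}(V) = ∅ ∈ τ ✓.
  V = {[94=95]}: π^{-1}(V) = {94, 95} ∉ τ ✗.
  V = {[96]}: π^{-1}(V) = {96} ∉ τ ✗.
  V = {[94=95], [96]}: π^{-1}(V) = {94, 95, 96} ∈ τ ✓.
Open sets in the quotient: τ_Q = {{}, {[94=95], [96]}} (2 elements).


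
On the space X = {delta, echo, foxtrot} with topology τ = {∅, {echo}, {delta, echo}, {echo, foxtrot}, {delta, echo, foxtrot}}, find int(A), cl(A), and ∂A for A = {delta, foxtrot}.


int(A) = ∅, cl(A) = {delta, foxtrot}, ∂A = {delta, foxtrot}.

Closed sets in (X, τ) are complements of opens:
  closed(X, τ) = {∅, {delta}, {foxtrot}, {delta, foxtrot}, {delta, echo, foxtrot}}.
int(A) = ⋃ {U ∈ τ : U ⊆ A}. Opens contained in A: ∅.
Taking the union of these: int(A) = ∅.
cl(A) = ⋂ {C closed : A ⊆ C}. Closed sets containing A: {delta, foxtrot}, {delta, echo, foxtrot}.
Intersecting these: cl(A) = {delta, foxtrot}.
∂A = cl(A) ∖ int(A) = {delta, foxtrot} ∖ ∅ = {delta, foxtrot}.


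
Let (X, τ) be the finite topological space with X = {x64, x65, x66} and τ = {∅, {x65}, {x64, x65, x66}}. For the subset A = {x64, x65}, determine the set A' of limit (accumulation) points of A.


A' = {x64, x66}

For each x ∈ X, list the open sets U ∈ τ with x ∈ U, then check whether U ∩ (A ∖ {x}) ≠ ∅ for every such U.
  x = x64: opens ∋ x are {x64, x65, x66}; each meets A ∖ {x64}, so x IS a limit point.
  x = x65: open {x65} ∋ x has {x65} ∩ (A ∖ {x65}) = ∅, so x is NOT a limit point.
  x = x66: opens ∋ x are {x64, x65, x66}; each meets A ∖ {x66}, so x IS a limit point.
Collecting: A' = {x64, x66}.


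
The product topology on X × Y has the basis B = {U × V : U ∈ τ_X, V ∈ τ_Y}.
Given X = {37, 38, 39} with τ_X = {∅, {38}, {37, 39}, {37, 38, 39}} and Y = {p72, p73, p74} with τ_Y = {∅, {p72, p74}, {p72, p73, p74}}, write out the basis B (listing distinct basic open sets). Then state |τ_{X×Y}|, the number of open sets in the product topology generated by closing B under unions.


Basis B = {∅ × ∅, {38} × {p72, p74}, {38} × {p72, p73, p74}, {37, 39} × {p72, p74}, {37, 39} × {p72, p73, p74}, {37, 38, 39} × {p72, p74}, {37, 38, 39} × {p72, p73, p74}}; |τ_{X×Y}| = 9.

Enumerate products U × V with U ∈ τ_X, V ∈ τ_Y (deduplicated):
  ∅ × ∅ = {} (∅)
  {38} × {p72, p74} = {(38,p72), (38,p74)}
  {38} × {p72, p73, p74} = {(38,p72), (38,p73), (38,p74)}
  {37, 39} × {p72, p74} = {(37,p72), (37,p74), (39,p72), (39,p74)}
  {37, 39} × {p72, p73, p74} = {(37,p72), (37,p73), (37,p74), (39,p72), (39,p73), (39,p74)}
  {37, 38, 39} × {p72, p74} = {(37,p72), (37,p74), (38,p72), (38,p74), (39,p72), (39,p74)}
  {37, 38, 39} × {p72, p73, p74} = {(37,p72), (37,p73), (37,p74), (38,p72), (38,p73), (38,p74), (39,p72), (39,p73), (39,p74)}
These 7 distinct sets form the basis B.
Close under arbitrary unions to get τ_{X×Y}; counting gives |τ_{X×Y}| = 9.


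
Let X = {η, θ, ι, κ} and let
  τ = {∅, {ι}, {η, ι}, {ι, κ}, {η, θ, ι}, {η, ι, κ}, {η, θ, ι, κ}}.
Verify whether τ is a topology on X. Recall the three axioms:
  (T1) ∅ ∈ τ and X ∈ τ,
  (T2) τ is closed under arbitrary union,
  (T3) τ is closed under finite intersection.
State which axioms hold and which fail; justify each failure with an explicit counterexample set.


τ IS a topology on X.

Axiom (T1): ∅ ∈ τ? Yes; X ∈ τ? Yes.
Axiom (T2/T3): check pairwise unions and intersections of members of τ.
All pairwise intersections and unions checked — each lies in τ. Therefore τ satisfies (T1), (T2), (T3): it IS a topology on X.


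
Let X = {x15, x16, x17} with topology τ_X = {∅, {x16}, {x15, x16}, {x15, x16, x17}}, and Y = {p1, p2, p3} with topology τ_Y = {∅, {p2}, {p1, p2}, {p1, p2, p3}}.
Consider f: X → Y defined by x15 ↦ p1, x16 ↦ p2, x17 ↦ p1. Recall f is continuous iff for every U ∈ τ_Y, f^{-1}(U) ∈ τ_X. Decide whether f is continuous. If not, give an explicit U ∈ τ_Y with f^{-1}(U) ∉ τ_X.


f IS continuous.

Compute f^{-1}(U) for each U ∈ τ_Y:
  U = ∅: f^{-1}(U) = ∅ ∈ τ_X ✓.
  U = {p2}: f^{-1}(U) = {x16} ∈ τ_X ✓.
  U = {p1, p2}: f^{-1}(U) = {x15, x16, x17} ∈ τ_X ✓.
  U = {p1, p2, p3}: f^{-1}(U) = {x15, x16, x17} ∈ τ_X ✓.
Every preimage lies in τ_X, so f IS continuous.


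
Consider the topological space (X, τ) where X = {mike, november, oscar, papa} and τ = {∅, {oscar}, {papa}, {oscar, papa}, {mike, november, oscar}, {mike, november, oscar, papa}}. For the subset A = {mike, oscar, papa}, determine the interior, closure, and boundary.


int(A) = {oscar, papa}, cl(A) = {mike, november, oscar, papa}, ∂A = {mike, november}.

Closed sets in (X, τ) are complements of opens:
  closed(X, τ) = {∅, {papa}, {mike, november}, {mike, november, oscar}, {mike, november, papa}, {mike, november, oscar, papa}}.
int(A) = ⋃ {U ∈ τ : U ⊆ A}. Opens contained in A: ∅, {oscar}, {papa}, {oscar, papa}.
Taking the union of these: int(A) = {oscar, papa}.
cl(A) = ⋂ {C closed : A ⊆ C}. Closed sets containing A: {mike, november, oscar, papa}.
Intersecting these: cl(A) = {mike, november, oscar, papa}.
∂A = cl(A) ∖ int(A) = {mike, november, oscar, papa} ∖ {oscar, papa} = {mike, november}.


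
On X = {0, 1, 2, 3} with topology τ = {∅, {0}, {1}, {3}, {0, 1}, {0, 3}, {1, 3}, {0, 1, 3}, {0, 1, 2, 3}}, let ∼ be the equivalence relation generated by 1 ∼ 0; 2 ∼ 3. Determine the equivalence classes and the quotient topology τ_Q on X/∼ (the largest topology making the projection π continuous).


X/∼ = {[0=1], [2=3]}; |τ_Q| = 3.

Equivalence classes: [0=1], [2=3].
Quotient map π: X → X/∼ sends 0 ↦ [0=1], 1 ↦ [0=1], 2 ↦ [2=3], 3 ↦ [2=3].
For each subset V ⊆ X/∼, compute π^{-1}(V) ⊆ X and check whether π^{-1}(V) ∈ τ. V is open in τ_Q iff π^{-1}(V) ∈ τ.
  V = {}: π^{-1}(V) = ∅ ∈ τ ✓.
  V = {[0=1]}: π^{-1}(V) = {0, 1} ∈ τ ✓.
  V = {[2=3]}: π^{-1}(V) = {2, 3} ∉ τ ✗.
  V = {[0=1], [2=3]}: π^{-1}(V) = {0, 1, 2, 3} ∈ τ ✓.
Open sets in the quotient: τ_Q = {{}, {[0=1]}, {[0=1], [2=3]}} (3 elements).


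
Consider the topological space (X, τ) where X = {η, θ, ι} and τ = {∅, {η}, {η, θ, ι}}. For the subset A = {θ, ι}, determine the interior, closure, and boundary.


int(A) = ∅, cl(A) = {θ, ι}, ∂A = {θ, ι}.

Closed sets in (X, τ) are complements of opens:
  closed(X, τ) = {∅, {θ, ι}, {η, θ, ι}}.
int(A) = ⋃ {U ∈ τ : U ⊆ A}. Opens contained in A: ∅.
Taking the union of these: int(A) = ∅.
cl(A) = ⋂ {C closed : A ⊆ C}. Closed sets containing A: {θ, ι}, {η, θ, ι}.
Intersecting these: cl(A) = {θ, ι}.
∂A = cl(A) ∖ int(A) = {θ, ι} ∖ ∅ = {θ, ι}.


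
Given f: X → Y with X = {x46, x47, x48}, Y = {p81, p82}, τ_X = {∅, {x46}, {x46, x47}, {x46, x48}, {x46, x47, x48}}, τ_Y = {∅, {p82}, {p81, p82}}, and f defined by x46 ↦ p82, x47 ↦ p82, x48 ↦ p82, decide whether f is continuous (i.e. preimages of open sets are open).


f IS continuous.

Compute f^{-1}(U) for each U ∈ τ_Y:
  U = ∅: f^{-1}(U) = ∅ ∈ τ_X ✓.
  U = {p82}: f^{-1}(U) = {x46, x47, x48} ∈ τ_X ✓.
  U = {p81, p82}: f^{-1}(U) = {x46, x47, x48} ∈ τ_X ✓.
Every preimage lies in τ_X, so f IS continuous.


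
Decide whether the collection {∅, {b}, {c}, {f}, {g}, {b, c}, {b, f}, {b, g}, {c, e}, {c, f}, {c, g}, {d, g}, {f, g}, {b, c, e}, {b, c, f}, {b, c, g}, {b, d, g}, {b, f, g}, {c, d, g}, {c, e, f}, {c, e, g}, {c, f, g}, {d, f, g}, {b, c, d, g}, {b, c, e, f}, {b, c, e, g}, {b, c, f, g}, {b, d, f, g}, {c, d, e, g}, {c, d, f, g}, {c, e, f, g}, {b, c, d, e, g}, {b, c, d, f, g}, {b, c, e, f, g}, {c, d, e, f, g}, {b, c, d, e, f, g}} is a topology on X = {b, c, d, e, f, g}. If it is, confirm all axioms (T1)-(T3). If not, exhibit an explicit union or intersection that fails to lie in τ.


τ IS a topology on X.

Axiom (T1): ∅ ∈ τ? Yes; X ∈ τ? Yes.
Axiom (T2/T3): check pairwise unions and intersections of members of τ.
All pairwise intersections and unions checked — each lies in τ. Therefore τ satisfies (T1), (T2), (T3): it IS a topology on X.


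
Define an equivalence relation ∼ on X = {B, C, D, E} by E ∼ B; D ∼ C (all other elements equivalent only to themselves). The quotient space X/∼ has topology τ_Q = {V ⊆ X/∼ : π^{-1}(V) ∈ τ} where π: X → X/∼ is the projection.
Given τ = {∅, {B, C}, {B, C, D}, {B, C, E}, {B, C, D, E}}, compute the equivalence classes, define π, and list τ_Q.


X/∼ = {[B=E], [C=D]}; |τ_Q| = 2.

Equivalence classes: [B=E], [C=D].
Quotient map π: X → X/∼ sends B ↦ [B=E], C ↦ [C=D], D ↦ [C=D], E ↦ [B=E].
For each subset V ⊆ X/∼, compute π^{-1}(V) ⊆ X and check whether π^{-1}(V) ∈ τ. V is open in τ_Q iff π^{-1}(V) ∈ τ.
  V = {}: π^{-1}(V) = ∅ ∈ τ ✓.
  V = {[B=E]}: π^{-1}(V) = {B, E} ∉ τ ✗.
  V = {[C=D]}: π^{-1}(V) = {C, D} ∉ τ ✗.
  V = {[B=E], [C=D]}: π^{-1}(V) = {B, C, D, E} ∈ τ ✓.
Open sets in the quotient: τ_Q = {{}, {[B=E], [C=D]}} (2 elements).


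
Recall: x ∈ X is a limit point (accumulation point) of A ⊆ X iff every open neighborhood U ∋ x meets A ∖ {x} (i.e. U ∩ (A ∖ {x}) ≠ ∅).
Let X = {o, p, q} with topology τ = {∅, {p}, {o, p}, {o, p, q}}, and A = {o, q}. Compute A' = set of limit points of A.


A' = {q}

For each x ∈ X, list the open sets U ∈ τ with x ∈ U, then check whether U ∩ (A ∖ {x}) ≠ ∅ for every such U.
  x = o: open {o, p} ∋ x has {o, p} ∩ (A ∖ {o}) = ∅, so x is NOT a limit point.
  x = p: open {p} ∋ x has {p} ∩ (A ∖ {p}) = ∅, so x is NOT a limit point.
  x = q: opens ∋ x are {o, p, q}; each meets A ∖ {q}, so x IS a limit point.
Collecting: A' = {q}.


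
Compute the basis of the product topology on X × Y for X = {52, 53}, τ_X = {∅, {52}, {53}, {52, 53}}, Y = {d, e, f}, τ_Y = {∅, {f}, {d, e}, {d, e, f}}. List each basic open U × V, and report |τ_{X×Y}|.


Basis B = {∅ × ∅, {52} × {f}, {53} × {f}, {52} × {d, e}, {52, 53} × {f}, {53} × {d, e}, {52} × {d, e, f}, {53} × {d, e, f}, {52, 53} × {d, e}, {52, 53} × {d, e, f}}; |τ_{X×Y}| = 16.

Enumerate products U × V with U ∈ τ_X, V ∈ τ_Y (deduplicated):
  ∅ × ∅ = {} (∅)
  {52} × {f} = {(52,f)}
  {53} × {f} = {(53,f)}
  {52} × {d, e} = {(52,d), (52,e)}
  {52, 53} × {f} = {(52,f), (53,f)}
  {53} × {d, e} = {(53,d), (53,e)}
  {52} × {d, e, f} = {(52,d), (52,e), (52,f)}
  {53} × {d, e, f} = {(53,d), (53,e), (53,f)}
  {52, 53} × {d, e} = {(52,d), (52,e), (53,d), (53,e)}
  {52, 53} × {d, e, f} = {(52,d), (52,e), (52,f), (53,d), (53,e), (53,f)}
These 10 distinct sets form the basis B.
Close under arbitrary unions to get τ_{X×Y}; counting gives |τ_{X×Y}| = 16.


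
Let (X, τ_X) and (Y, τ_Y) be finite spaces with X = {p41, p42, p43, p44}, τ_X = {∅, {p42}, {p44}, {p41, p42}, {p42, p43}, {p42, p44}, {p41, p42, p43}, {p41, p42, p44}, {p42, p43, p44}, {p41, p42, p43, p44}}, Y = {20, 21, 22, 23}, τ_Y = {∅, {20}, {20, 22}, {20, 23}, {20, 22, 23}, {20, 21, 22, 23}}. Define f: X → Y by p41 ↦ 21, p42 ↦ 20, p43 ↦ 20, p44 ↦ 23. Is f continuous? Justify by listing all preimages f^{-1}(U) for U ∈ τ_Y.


f IS continuous.

Compute f^{-1}(U) for each U ∈ τ_Y:
  U = ∅: f^{-1}(U) = ∅ ∈ τ_X ✓.
  U = {20}: f^{-1}(U) = {p42, p43} ∈ τ_X ✓.
  U = {20, 22}: f^{-1}(U) = {p42, p43} ∈ τ_X ✓.
  U = {20, 23}: f^{-1}(U) = {p42, p43, p44} ∈ τ_X ✓.
  U = {20, 22, 23}: f^{-1}(U) = {p42, p43, p44} ∈ τ_X ✓.
  U = {20, 21, 22, 23}: f^{-1}(U) = {p41, p42, p43, p44} ∈ τ_X ✓.
Every preimage lies in τ_X, so f IS continuous.


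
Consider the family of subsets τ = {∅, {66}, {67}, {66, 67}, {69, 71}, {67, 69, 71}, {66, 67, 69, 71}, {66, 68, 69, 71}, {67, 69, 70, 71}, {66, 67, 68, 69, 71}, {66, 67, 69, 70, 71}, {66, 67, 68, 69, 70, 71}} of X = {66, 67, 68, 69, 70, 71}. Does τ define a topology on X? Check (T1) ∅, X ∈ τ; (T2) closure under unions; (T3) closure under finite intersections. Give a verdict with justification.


τ is NOT a topology on X.

Axiom (T1): ∅ ∈ τ? Yes; X ∈ τ? Yes.
Axiom (T2/T3): check pairwise unions and intersections of members of τ.
Counterexample for (T2): {66} ∪ {69, 71} = {66, 69, 71} ∉ τ. Therefore τ is NOT a topology.


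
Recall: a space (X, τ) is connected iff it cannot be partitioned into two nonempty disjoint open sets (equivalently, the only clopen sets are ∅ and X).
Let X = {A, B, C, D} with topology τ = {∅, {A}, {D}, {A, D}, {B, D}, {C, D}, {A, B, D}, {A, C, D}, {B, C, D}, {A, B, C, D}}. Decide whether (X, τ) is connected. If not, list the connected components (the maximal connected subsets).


(X, τ) is disconnected; components = [{A}, {B, C, D}].

Find clopen sets (U ∈ τ with X ∖ U ∈ τ):
  U = ∅, X ∖ U = {A, B, C, D} — both open, so U is clopen.
  U = {A}, X ∖ U = {B, C, D} — both open, so U is clopen.
  U = {B, C, D}, X ∖ U = {A} — both open, so U is clopen.
  U = {A, B, C, D}, X ∖ U = ∅ — both open, so U is clopen.
Nontrivial clopen(s) exist: e.g. {A}. So (X, τ) is disconnected.
Compute connected components by grouping points that agree on all clopens:
  component: {A}
  component: {B, C, D}


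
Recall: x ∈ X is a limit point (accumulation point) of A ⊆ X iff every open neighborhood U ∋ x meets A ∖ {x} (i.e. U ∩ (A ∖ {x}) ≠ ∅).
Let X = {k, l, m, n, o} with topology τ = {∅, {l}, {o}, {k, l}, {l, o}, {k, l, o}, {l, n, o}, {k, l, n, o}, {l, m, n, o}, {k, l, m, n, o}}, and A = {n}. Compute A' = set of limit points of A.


A' = {m}

For each x ∈ X, list the open sets U ∈ τ with x ∈ U, then check whether U ∩ (A ∖ {x}) ≠ ∅ for every such U.
  x = k: open {k, l} ∋ x has {k, l} ∩ (A ∖ {k}) = ∅, so x is NOT a limit point.
  x = l: open {l} ∋ x has {l} ∩ (A ∖ {l}) = ∅, so x is NOT a limit point.
  x = m: opens ∋ x are {l, m, n, o}, {k, l, m, n, o}; each meets A ∖ {m}, so x IS a limit point.
  x = n: open {l, n, o} ∋ x has {l, n, o} ∩ (A ∖ {n}) = ∅, so x is NOT a limit point.
  x = o: open {o} ∋ x has {o} ∩ (A ∖ {o}) = ∅, so x is NOT a limit point.
Collecting: A' = {m}.


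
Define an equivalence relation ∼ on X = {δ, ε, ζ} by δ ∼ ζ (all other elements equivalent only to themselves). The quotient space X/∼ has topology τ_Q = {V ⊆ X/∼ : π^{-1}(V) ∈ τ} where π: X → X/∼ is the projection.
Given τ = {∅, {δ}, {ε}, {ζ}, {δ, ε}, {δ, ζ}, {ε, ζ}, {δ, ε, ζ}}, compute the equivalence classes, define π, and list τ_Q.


X/∼ = {[δ=ζ], [ε]}; |τ_Q| = 4.

Equivalence classes: [δ=ζ], [ε].
Quotient map π: X → X/∼ sends δ ↦ [δ=ζ], ε ↦ [ε], ζ ↦ [δ=ζ].
For each subset V ⊆ X/∼, compute π^{-1}(V) ⊆ X and check whether π^{-1}(V) ∈ τ. V is open in τ_Q iff π^{-1}(V) ∈ τ.
  V = {}: π^{-1}(V) = ∅ ∈ τ ✓.
  V = {[δ=ζ]}: π^{-1}(V) = {δ, ζ} ∈ τ ✓.
  V = {[ε]}: π^{-1}(V) = {ε} ∈ τ ✓.
  V = {[δ=ζ], [ε]}: π^{-1}(V) = {δ, ε, ζ} ∈ τ ✓.
Open sets in the quotient: τ_Q = {{}, {[δ=ζ]}, {[ε]}, {[δ=ζ], [ε]}} (4 elements).


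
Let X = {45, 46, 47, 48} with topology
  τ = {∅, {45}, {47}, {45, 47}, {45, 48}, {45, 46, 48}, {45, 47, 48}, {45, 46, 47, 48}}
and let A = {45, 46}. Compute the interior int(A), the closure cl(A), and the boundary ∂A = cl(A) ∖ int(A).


int(A) = {45}, cl(A) = {45, 46, 48}, ∂A = {46, 48}.

Closed sets in (X, τ) are complements of opens:
  closed(X, τ) = {∅, {46}, {47}, {46, 47}, {46, 48}, {45, 46, 48}, {46, 47, 48}, {45, 46, 47, 48}}.
int(A) = ⋃ {U ∈ τ : U ⊆ A}. Opens contained in A: ∅, {45}.
Taking the union of these: int(A) = {45}.
cl(A) = ⋂ {C closed : A ⊆ C}. Closed sets containing A: {45, 46, 48}, {45, 46, 47, 48}.
Intersecting these: cl(A) = {45, 46, 48}.
∂A = cl(A) ∖ int(A) = {45, 46, 48} ∖ {45} = {46, 48}.


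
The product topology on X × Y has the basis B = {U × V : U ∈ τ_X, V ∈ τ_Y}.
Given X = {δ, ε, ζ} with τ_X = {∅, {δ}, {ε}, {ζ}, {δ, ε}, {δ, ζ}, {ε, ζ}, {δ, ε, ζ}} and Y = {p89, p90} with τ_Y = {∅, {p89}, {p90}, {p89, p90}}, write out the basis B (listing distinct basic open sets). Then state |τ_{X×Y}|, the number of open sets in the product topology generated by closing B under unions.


Basis B = {∅ × ∅, {δ} × {p89}, {δ} × {p90}, {ε} × {p89}, {ε} × {p90}, {ζ} × {p89}, {ζ} × {p90}, {δ} × {p89, p90}, {δ, ε} × {p89}, {δ, ζ} × {p89}, {δ, ε} × {p90}, {δ, ζ} × {p90}, {ε} × {p89, p90}, {ε, ζ} × {p89}, {ε, ζ} × {p90}, {ζ} × {p89, p90}, {δ, ε, ζ} × {p89}, {δ, ε, ζ} × {p90}, {δ, ε} × {p89, p90}, {δ, ζ} × {p89, p90}, {ε, ζ} × {p89, p90}, {δ, ε, ζ} × {p89, p90}}; |τ_{X×Y}| = 64.

Enumerate products U × V with U ∈ τ_X, V ∈ τ_Y (deduplicated):
  ∅ × ∅ = {} (∅)
  {δ} × {p89} = {(δ,p89)}
  {δ} × {p90} = {(δ,p90)}
  {ε} × {p89} = {(ε,p89)}
  {ε} × {p90} = {(ε,p90)}
  {ζ} × {p89} = {(ζ,p89)}
  {ζ} × {p90} = {(ζ,p90)}
  {δ} × {p89, p90} = {(δ,p89), (δ,p90)}
  {δ, ε} × {p89} = {(δ,p89), (ε,p89)}
  {δ, ζ} × {p89} = {(δ,p89), (ζ,p89)}
  {δ, ε} × {p90} = {(δ,p90), (ε,p90)}
  {δ, ζ} × {p90} = {(δ,p90), (ζ,p90)}
  {ε} × {p89, p90} = {(ε,p89), (ε,p90)}
  {ε, ζ} × {p89} = {(ε,p89), (ζ,p89)}
  {ε, ζ} × {p90} = {(ε,p90), (ζ,p90)}
  {ζ} × {p89, p90} = {(ζ,p89), (ζ,p90)}
  {δ, ε, ζ} × {p89} = {(δ,p89), (ε,p89), (ζ,p89)}
  {δ, ε, ζ} × {p90} = {(δ,p90), (ε,p90), (ζ,p90)}
  {δ, ε} × {p89, p90} = {(δ,p89), (δ,p90), (ε,p89), (ε,p90)}
  {δ, ζ} × {p89, p90} = {(δ,p89), (δ,p90), (ζ,p89), (ζ,p90)}
  {ε, ζ} × {p89, p90} = {(ε,p89), (ε,p90), (ζ,p89), (ζ,p90)}
  {δ, ε, ζ} × {p89, p90} = {(δ,p89), (δ,p90), (ε,p89), (ε,p90), (ζ,p89), (ζ,p90)}
These 22 distinct sets form the basis B.
Close under arbitrary unions to get τ_{X×Y}; counting gives |τ_{X×Y}| = 64.


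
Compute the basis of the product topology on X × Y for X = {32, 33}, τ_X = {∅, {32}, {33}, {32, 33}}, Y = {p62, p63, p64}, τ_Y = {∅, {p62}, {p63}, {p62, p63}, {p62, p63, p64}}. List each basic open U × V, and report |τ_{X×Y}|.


Basis B = {∅ × ∅, {32} × {p62}, {32} × {p63}, {33} × {p62}, {33} × {p63}, {32} × {p62, p63}, {32, 33} × {p62}, {32, 33} × {p63}, {33} × {p62, p63}, {32} × {p62, p63, p64}, {33} × {p62, p63, p64}, {32, 33} × {p62, p63}, {32, 33} × {p62, p63, p64}}; |τ_{X×Y}| = 25.

Enumerate products U × V with U ∈ τ_X, V ∈ τ_Y (deduplicated):
  ∅ × ∅ = {} (∅)
  {32} × {p62} = {(32,p62)}
  {32} × {p63} = {(32,p63)}
  {33} × {p62} = {(33,p62)}
  {33} × {p63} = {(33,p63)}
  {32} × {p62, p63} = {(32,p62), (32,p63)}
  {32, 33} × {p62} = {(32,p62), (33,p62)}
  {32, 33} × {p63} = {(32,p63), (33,p63)}
  {33} × {p62, p63} = {(33,p62), (33,p63)}
  {32} × {p62, p63, p64} = {(32,p62), (32,p63), (32,p64)}
  {33} × {p62, p63, p64} = {(33,p62), (33,p63), (33,p64)}
  {32, 33} × {p62, p63} = {(32,p62), (32,p63), (33,p62), (33,p63)}
  {32, 33} × {p62, p63, p64} = {(32,p62), (32,p63), (32,p64), (33,p62), (33,p63), (33,p64)}
These 13 distinct sets form the basis B.
Close under arbitrary unions to get τ_{X×Y}; counting gives |τ_{X×Y}| = 25.


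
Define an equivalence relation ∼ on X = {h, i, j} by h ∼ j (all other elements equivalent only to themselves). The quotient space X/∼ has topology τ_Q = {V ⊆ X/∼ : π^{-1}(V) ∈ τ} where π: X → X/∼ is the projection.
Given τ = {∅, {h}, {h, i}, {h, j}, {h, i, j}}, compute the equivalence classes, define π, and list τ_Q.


X/∼ = {[h=j], [i]}; |τ_Q| = 3.

Equivalence classes: [h=j], [i].
Quotient map π: X → X/∼ sends h ↦ [h=j], i ↦ [i], j ↦ [h=j].
For each subset V ⊆ X/∼, compute π^{-1}(V) ⊆ X and check whether π^{-1}(V) ∈ τ. V is open in τ_Q iff π^{-1}(V) ∈ τ.
  V = {}: π^{-1}(V) = ∅ ∈ τ ✓.
  V = {[h=j]}: π^{-1}(V) = {h, j} ∈ τ ✓.
  V = {[i]}: π^{-1}(V) = {i} ∉ τ ✗.
  V = {[h=j], [i]}: π^{-1}(V) = {h, i, j} ∈ τ ✓.
Open sets in the quotient: τ_Q = {{}, {[h=j]}, {[h=j], [i]}} (3 elements).


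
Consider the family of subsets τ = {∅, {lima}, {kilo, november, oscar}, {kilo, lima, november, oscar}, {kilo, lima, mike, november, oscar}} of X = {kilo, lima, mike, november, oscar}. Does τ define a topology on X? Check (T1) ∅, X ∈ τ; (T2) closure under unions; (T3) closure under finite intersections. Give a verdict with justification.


τ IS a topology on X.

Axiom (T1): ∅ ∈ τ? Yes; X ∈ τ? Yes.
Axiom (T2/T3): check pairwise unions and intersections of members of τ.
All pairwise intersections and unions checked — each lies in τ. Therefore τ satisfies (T1), (T2), (T3): it IS a topology on X.


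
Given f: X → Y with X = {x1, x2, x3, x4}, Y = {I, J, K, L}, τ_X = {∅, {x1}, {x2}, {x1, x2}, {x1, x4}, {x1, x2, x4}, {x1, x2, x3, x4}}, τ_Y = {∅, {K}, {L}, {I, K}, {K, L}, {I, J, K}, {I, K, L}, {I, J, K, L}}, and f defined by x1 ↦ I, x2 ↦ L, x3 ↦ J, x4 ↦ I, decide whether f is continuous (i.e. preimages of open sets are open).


f is NOT continuous.

Compute f^{-1}(U) for each U ∈ τ_Y:
  U = ∅: f^{-1}(U) = ∅ ∈ τ_X ✓.
  U = {K}: f^{-1}(U) = ∅ ∈ τ_X ✓.
  U = {L}: f^{-1}(U) = {x2} ∈ τ_X ✓.
  U = {I, K}: f^{-1}(U) = {x1, x4} ∈ τ_X ✓.
  U = {K, L}: f^{-1}(U) = {x2} ∈ τ_X ✓.
  U = {I, J, K}: f^{-1}(U) = {x1, x3, x4} ∉ τ_X ✗.
  U = {I, K, L}: f^{-1}(U) = {x1, x2, x4} ∈ τ_X ✓.
  U = {I, J, K, L}: f^{-1}(U) = {x1, x2, x3, x4} ∈ τ_X ✓.
Found U = {I, J, K} with f^{-1}(U) = {x1, x3, x4} not in τ_X. Therefore f is NOT continuous.


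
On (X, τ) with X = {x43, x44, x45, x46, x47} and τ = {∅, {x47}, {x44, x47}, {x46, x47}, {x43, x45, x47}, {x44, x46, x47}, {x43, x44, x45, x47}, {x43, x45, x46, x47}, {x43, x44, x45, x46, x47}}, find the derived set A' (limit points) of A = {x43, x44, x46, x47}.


A' = {x43, x44, x45, x46}

For each x ∈ X, list the open sets U ∈ τ with x ∈ U, then check whether U ∩ (A ∖ {x}) ≠ ∅ for every such U.
  x = x43: opens ∋ x are {x43, x45, x47}, {x43, x44, x45, x47}, {x43, x45, x46, x47}, {x43, x44, x45, x46, x47}; each meets A ∖ {x43}, so x IS a limit point.
  x = x44: opens ∋ x are {x44, x47}, {x44, x46, x47}, {x43, x44, x45, x47}, {x43, x44, x45, x46, x47}; each meets A ∖ {x44}, so x IS a limit point.
  x = x45: opens ∋ x are {x43, x45, x47}, {x43, x44, x45, x47}, {x43, x45, x46, x47}, {x43, x44, x45, x46, x47}; each meets A ∖ {x45}, so x IS a limit point.
  x = x46: opens ∋ x are {x46, x47}, {x44, x46, x47}, {x43, x45, x46, x47}, {x43, x44, x45, x46, x47}; each meets A ∖ {x46}, so x IS a limit point.
  x = x47: open {x47} ∋ x has {x47} ∩ (A ∖ {x47}) = ∅, so x is NOT a limit point.
Collecting: A' = {x43, x44, x45, x46}.


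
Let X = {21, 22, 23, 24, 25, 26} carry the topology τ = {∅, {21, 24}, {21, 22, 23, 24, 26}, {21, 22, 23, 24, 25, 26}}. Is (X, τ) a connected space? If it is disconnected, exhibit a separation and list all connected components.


(X, τ) is connected.

Find clopen sets (U ∈ τ with X ∖ U ∈ τ):
  U = ∅, X ∖ U = {21, 22, 23, 24, 25, 26} — both open, so U is clopen.
  U = {21, 22, 23, 24, 25, 26}, X ∖ U = ∅ — both open, so U is clopen.
Only trivial clopens (∅ and X) exist, so (X, τ) is connected.
Compute connected components by grouping points that agree on all clopens:
  component: {21, 22, 23, 24, 25, 26}


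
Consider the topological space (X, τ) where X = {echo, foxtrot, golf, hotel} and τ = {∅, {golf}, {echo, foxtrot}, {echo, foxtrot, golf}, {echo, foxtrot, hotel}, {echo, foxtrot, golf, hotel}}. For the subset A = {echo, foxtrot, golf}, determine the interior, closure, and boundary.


int(A) = {echo, foxtrot, golf}, cl(A) = {echo, foxtrot, golf, hotel}, ∂A = {hotel}.

Closed sets in (X, τ) are complements of opens:
  closed(X, τ) = {∅, {golf}, {hotel}, {golf, hotel}, {echo, foxtrot, hotel}, {echo, foxtrot, golf, hotel}}.
int(A) = ⋃ {U ∈ τ : U ⊆ A}. Opens contained in A: ∅, {golf}, {echo, foxtrot}, {echo, foxtrot, golf}.
Taking the union of these: int(A) = {echo, foxtrot, golf}.
cl(A) = ⋂ {C closed : A ⊆ C}. Closed sets containing A: {echo, foxtrot, golf, hotel}.
Intersecting these: cl(A) = {echo, foxtrot, golf, hotel}.
∂A = cl(A) ∖ int(A) = {echo, foxtrot, golf, hotel} ∖ {echo, foxtrot, golf} = {hotel}.


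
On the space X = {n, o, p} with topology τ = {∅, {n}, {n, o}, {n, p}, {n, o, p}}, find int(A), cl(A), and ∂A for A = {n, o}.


int(A) = {n, o}, cl(A) = {n, o, p}, ∂A = {p}.

Closed sets in (X, τ) are complements of opens:
  closed(X, τ) = {∅, {o}, {p}, {o, p}, {n, o, p}}.
int(A) = ⋃ {U ∈ τ : U ⊆ A}. Opens contained in A: ∅, {n}, {n, o}.
Taking the union of these: int(A) = {n, o}.
cl(A) = ⋂ {C closed : A ⊆ C}. Closed sets containing A: {n, o, p}.
Intersecting these: cl(A) = {n, o, p}.
∂A = cl(A) ∖ int(A) = {n, o, p} ∖ {n, o} = {p}.


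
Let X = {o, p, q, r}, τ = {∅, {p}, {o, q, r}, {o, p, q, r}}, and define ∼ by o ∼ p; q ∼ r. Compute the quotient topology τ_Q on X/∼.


X/∼ = {[o=p], [q=r]}; |τ_Q| = 2.

Equivalence classes: [o=p], [q=r].
Quotient map π: X → X/∼ sends o ↦ [o=p], p ↦ [o=p], q ↦ [q=r], r ↦ [q=r].
For each subset V ⊆ X/∼, compute π^{-1}(V) ⊆ X and check whether π^{-1}(V) ∈ τ. V is open in τ_Q iff π^{-1}(V) ∈ τ.
  V = {}: π^{-1}(V) = ∅ ∈ τ ✓.
  V = {[o=p]}: π^{-1}(V) = {o, p} ∉ τ ✗.
  V = {[q=r]}: π^{-1}(V) = {q, r} ∉ τ ✗.
  V = {[o=p], [q=r]}: π^{-1}(V) = {o, p, q, r} ∈ τ ✓.
Open sets in the quotient: τ_Q = {{}, {[o=p], [q=r]}} (2 elements).


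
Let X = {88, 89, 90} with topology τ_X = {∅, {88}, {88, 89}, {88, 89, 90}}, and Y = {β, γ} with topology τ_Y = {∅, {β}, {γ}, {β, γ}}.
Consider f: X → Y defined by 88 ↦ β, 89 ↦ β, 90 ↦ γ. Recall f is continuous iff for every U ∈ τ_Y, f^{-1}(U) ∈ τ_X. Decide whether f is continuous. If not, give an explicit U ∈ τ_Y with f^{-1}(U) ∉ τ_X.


f is NOT continuous.

Compute f^{-1}(U) for each U ∈ τ_Y:
  U = ∅: f^{-1}(U) = ∅ ∈ τ_X ✓.
  U = {β}: f^{-1}(U) = {88, 89} ∈ τ_X ✓.
  U = {γ}: f^{-1}(U) = {90} ∉ τ_X ✗.
  U = {β, γ}: f^{-1}(U) = {88, 89, 90} ∈ τ_X ✓.
Found U = {γ} with f^{-1}(U) = {90} not in τ_X. Therefore f is NOT continuous.


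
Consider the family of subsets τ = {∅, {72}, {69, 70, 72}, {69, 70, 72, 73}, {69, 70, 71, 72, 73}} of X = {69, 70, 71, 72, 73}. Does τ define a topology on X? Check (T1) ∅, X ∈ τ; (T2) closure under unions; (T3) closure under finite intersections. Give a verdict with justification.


τ IS a topology on X.

Axiom (T1): ∅ ∈ τ? Yes; X ∈ τ? Yes.
Axiom (T2/T3): check pairwise unions and intersections of members of τ.
All pairwise intersections and unions checked — each lies in τ. Therefore τ satisfies (T1), (T2), (T3): it IS a topology on X.


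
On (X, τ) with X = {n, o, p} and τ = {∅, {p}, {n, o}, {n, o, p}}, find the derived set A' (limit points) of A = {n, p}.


A' = {o}

For each x ∈ X, list the open sets U ∈ τ with x ∈ U, then check whether U ∩ (A ∖ {x}) ≠ ∅ for every such U.
  x = n: open {n, o} ∋ x has {n, o} ∩ (A ∖ {n}) = ∅, so x is NOT a limit point.
  x = o: opens ∋ x are {n, o}, {n, o, p}; each meets A ∖ {o}, so x IS a limit point.
  x = p: open {p} ∋ x has {p} ∩ (A ∖ {p}) = ∅, so x is NOT a limit point.
Collecting: A' = {o}.


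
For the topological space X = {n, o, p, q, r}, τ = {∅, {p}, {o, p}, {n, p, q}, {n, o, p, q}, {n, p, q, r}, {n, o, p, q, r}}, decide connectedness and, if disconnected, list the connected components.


(X, τ) is connected.

Find clopen sets (U ∈ τ with X ∖ U ∈ τ):
  U = ∅, X ∖ U = {n, o, p, q, r} — both open, so U is clopen.
  U = {n, o, p, q, r}, X ∖ U = ∅ — both open, so U is clopen.
Only trivial clopens (∅ and X) exist, so (X, τ) is connected.
Compute connected components by grouping points that agree on all clopens:
  component: {n, o, p, q, r}


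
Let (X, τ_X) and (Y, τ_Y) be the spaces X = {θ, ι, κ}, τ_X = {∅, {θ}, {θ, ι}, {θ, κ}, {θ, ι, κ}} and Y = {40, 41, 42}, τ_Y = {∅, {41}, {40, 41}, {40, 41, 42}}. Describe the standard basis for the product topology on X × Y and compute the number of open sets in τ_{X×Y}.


Basis B = {∅ × ∅, {θ} × {41}, {θ} × {40, 41}, {θ, ι} × {41}, {θ, κ} × {41}, {θ} × {40, 41, 42}, {θ, ι, κ} × {41}, {θ, ι} × {40, 41}, {θ, κ} × {40, 41}, {θ, ι} × {40, 41, 42}, {θ, κ} × {40, 41, 42}, {θ, ι, κ} × {40, 41}, {θ, ι, κ} × {40, 41, 42}}; |τ_{X×Y}| = 30.

Enumerate products U × V with U ∈ τ_X, V ∈ τ_Y (deduplicated):
  ∅ × ∅ = {} (∅)
  {θ} × {41} = {(θ,41)}
  {θ} × {40, 41} = {(θ,40), (θ,41)}
  {θ, ι} × {41} = {(θ,41), (ι,41)}
  {θ, κ} × {41} = {(θ,41), (κ,41)}
  {θ} × {40, 41, 42} = {(θ,40), (θ,41), (θ,42)}
  {θ, ι, κ} × {41} = {(θ,41), (ι,41), (κ,41)}
  {θ, ι} × {40, 41} = {(θ,40), (θ,41), (ι,40), (ι,41)}
  {θ, κ} × {40, 41} = {(θ,40), (θ,41), (κ,40), (κ,41)}
  {θ, ι} × {40, 41, 42} = {(θ,40), (θ,41), (θ,42), (ι,40), (ι,41), (ι,42)}
  {θ, κ} × {40, 41, 42} = {(θ,40), (θ,41), (θ,42), (κ,40), (κ,41), (κ,42)}
  {θ, ι, κ} × {40, 41} = {(θ,40), (θ,41), (ι,40), (ι,41), (κ,40), (κ,41)}
  {θ, ι, κ} × {40, 41, 42} = {(θ,40), (θ,41), (θ,42), (ι,40), (ι,41), (ι,42), (κ,40), (κ,41), (κ,42)}
These 13 distinct sets form the basis B.
Close under arbitrary unions to get τ_{X×Y}; counting gives |τ_{X×Y}| = 30.


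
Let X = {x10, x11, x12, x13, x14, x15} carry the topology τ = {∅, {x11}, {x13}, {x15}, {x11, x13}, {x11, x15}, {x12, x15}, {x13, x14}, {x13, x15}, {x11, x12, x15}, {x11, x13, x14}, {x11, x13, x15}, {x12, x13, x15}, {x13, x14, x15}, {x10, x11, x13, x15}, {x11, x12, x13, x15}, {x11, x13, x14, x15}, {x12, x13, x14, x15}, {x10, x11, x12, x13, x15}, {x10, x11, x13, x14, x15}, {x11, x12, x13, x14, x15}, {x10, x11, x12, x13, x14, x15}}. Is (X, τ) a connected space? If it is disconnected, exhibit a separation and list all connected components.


(X, τ) is connected.

Find clopen sets (U ∈ τ with X ∖ U ∈ τ):
  U = ∅, X ∖ U = {x10, x11, x12, x13, x14, x15} — both open, so U is clopen.
  U = {x10, x11, x12, x13, x14, x15}, X ∖ U = ∅ — both open, so U is clopen.
Only trivial clopens (∅ and X) exist, so (X, τ) is connected.
Compute connected components by grouping points that agree on all clopens:
  component: {x10, x11, x12, x13, x14, x15}


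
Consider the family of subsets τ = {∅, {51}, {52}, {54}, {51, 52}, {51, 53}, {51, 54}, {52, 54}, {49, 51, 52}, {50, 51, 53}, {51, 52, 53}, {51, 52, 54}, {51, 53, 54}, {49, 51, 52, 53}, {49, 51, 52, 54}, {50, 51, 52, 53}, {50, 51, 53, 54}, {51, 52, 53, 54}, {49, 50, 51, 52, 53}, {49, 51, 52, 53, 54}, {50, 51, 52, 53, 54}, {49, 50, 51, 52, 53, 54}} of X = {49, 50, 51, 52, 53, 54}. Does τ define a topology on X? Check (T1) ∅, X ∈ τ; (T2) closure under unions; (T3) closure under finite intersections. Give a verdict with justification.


τ IS a topology on X.

Axiom (T1): ∅ ∈ τ? Yes; X ∈ τ? Yes.
Axiom (T2/T3): check pairwise unions and intersections of members of τ.
All pairwise intersections and unions checked — each lies in τ. Therefore τ satisfies (T1), (T2), (T3): it IS a topology on X.


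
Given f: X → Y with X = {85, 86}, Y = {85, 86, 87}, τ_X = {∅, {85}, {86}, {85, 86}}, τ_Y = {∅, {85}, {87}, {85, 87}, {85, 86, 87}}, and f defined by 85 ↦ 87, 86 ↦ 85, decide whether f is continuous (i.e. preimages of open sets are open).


f IS continuous.

Compute f^{-1}(U) for each U ∈ τ_Y:
  U = ∅: f^{-1}(U) = ∅ ∈ τ_X ✓.
  U = {85}: f^{-1}(U) = {86} ∈ τ_X ✓.
  U = {87}: f^{-1}(U) = {85} ∈ τ_X ✓.
  U = {85, 87}: f^{-1}(U) = {85, 86} ∈ τ_X ✓.
  U = {85, 86, 87}: f^{-1}(U) = {85, 86} ∈ τ_X ✓.
Every preimage lies in τ_X, so f IS continuous.


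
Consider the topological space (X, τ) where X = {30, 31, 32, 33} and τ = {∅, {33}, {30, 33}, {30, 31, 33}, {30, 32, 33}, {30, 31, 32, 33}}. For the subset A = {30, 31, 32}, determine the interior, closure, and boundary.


int(A) = ∅, cl(A) = {30, 31, 32}, ∂A = {30, 31, 32}.

Closed sets in (X, τ) are complements of opens:
  closed(X, τ) = {∅, {31}, {32}, {31, 32}, {30, 31, 32}, {30, 31, 32, 33}}.
int(A) = ⋃ {U ∈ τ : U ⊆ A}. Opens contained in A: ∅.
Taking the union of these: int(A) = ∅.
cl(A) = ⋂ {C closed : A ⊆ C}. Closed sets containing A: {30, 31, 32}, {30, 31, 32, 33}.
Intersecting these: cl(A) = {30, 31, 32}.
∂A = cl(A) ∖ int(A) = {30, 31, 32} ∖ ∅ = {30, 31, 32}.


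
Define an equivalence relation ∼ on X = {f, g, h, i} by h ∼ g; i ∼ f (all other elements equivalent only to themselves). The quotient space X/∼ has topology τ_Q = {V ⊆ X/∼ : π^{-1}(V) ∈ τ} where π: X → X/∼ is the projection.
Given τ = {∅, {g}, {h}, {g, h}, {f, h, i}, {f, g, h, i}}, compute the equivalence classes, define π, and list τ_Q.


X/∼ = {[f=i], [g=h]}; |τ_Q| = 3.

Equivalence classes: [f=i], [g=h].
Quotient map π: X → X/∼ sends f ↦ [f=i], g ↦ [g=h], h ↦ [g=h], i ↦ [f=i].
For each subset V ⊆ X/∼, compute π^{-1}(V) ⊆ X and check whether π^{-1}(V) ∈ τ. V is open in τ_Q iff π^{-1}(V) ∈ τ.
  V = {}: π^{-1}(V) = ∅ ∈ τ ✓.
  V = {[f=i]}: π^{-1}(V) = {f, i} ∉ τ ✗.
  V = {[g=h]}: π^{-1}(V) = {g, h} ∈ τ ✓.
  V = {[f=i], [g=h]}: π^{-1}(V) = {f, g, h, i} ∈ τ ✓.
Open sets in the quotient: τ_Q = {{}, {[g=h]}, {[f=i], [g=h]}} (3 elements).


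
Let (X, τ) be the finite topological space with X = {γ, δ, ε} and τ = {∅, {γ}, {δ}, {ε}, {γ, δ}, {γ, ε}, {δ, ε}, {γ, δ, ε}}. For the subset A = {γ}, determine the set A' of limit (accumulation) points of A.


A' = ∅

For each x ∈ X, list the open sets U ∈ τ with x ∈ U, then check whether U ∩ (A ∖ {x}) ≠ ∅ for every such U.
  x = γ: open {γ} ∋ x has {γ} ∩ (A ∖ {γ}) = ∅, so x is NOT a limit point.
  x = δ: open {δ} ∋ x has {δ} ∩ (A ∖ {δ}) = ∅, so x is NOT a limit point.
  x = ε: open {ε} ∋ x has {ε} ∩ (A ∖ {ε}) = ∅, so x is NOT a limit point.
Collecting: A' = ∅.


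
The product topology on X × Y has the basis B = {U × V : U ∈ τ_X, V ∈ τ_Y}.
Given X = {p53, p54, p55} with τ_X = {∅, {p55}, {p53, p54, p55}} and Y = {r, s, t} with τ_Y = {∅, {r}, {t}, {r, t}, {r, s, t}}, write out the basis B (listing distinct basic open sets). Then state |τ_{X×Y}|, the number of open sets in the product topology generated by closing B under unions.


Basis B = {∅ × ∅, {p55} × {r}, {p55} × {t}, {p55} × {r, t}, {p53, p54, p55} × {r}, {p53, p54, p55} × {t}, {p55} × {r, s, t}, {p53, p54, p55} × {r, t}, {p53, p54, p55} × {r, s, t}}; |τ_{X×Y}| = 14.

Enumerate products U × V with U ∈ τ_X, V ∈ τ_Y (deduplicated):
  ∅ × ∅ = {} (∅)
  {p55} × {r} = {(p55,r)}
  {p55} × {t} = {(p55,t)}
  {p55} × {r, t} = {(p55,r), (p55,t)}
  {p53, p54, p55} × {r} = {(p53,r), (p54,r), (p55,r)}
  {p53, p54, p55} × {t} = {(p53,t), (p54,t), (p55,t)}
  {p55} × {r, s, t} = {(p55,r), (p55,s), (p55,t)}
  {p53, p54, p55} × {r, t} = {(p53,r), (p53,t), (p54,r), (p54,t), (p55,r), (p55,t)}
  {p53, p54, p55} × {r, s, t} = {(p53,r), (p53,s), (p53,t), (p54,r), (p54,s), (p54,t), (p55,r), (p55,s), (p55,t)}
These 9 distinct sets form the basis B.
Close under arbitrary unions to get τ_{X×Y}; counting gives |τ_{X×Y}| = 14.


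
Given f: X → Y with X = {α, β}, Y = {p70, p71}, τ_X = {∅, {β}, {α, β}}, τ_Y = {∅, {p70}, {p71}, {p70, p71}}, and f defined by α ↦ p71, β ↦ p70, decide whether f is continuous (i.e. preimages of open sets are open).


f is NOT continuous.

Compute f^{-1}(U) for each U ∈ τ_Y:
  U = ∅: f^{-1}(U) = ∅ ∈ τ_X ✓.
  U = {p70}: f^{-1}(U) = {β} ∈ τ_X ✓.
  U = {p71}: f^{-1}(U) = {α} ∉ τ_X ✗.
  U = {p70, p71}: f^{-1}(U) = {α, β} ∈ τ_X ✓.
Found U = {p71} with f^{-1}(U) = {α} not in τ_X. Therefore f is NOT continuous.


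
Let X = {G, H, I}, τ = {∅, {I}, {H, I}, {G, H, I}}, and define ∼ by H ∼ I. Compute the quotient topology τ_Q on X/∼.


X/∼ = {[G], [H=I]}; |τ_Q| = 3.

Equivalence classes: [G], [H=I].
Quotient map π: X → X/∼ sends G ↦ [G], H ↦ [H=I], I ↦ [H=I].
For each subset V ⊆ X/∼, compute π^{-1}(V) ⊆ X and check whether π^{-1}(V) ∈ τ. V is open in τ_Q iff π^{-1}(V) ∈ τ.
  V = {}: π^{-1}(V) = ∅ ∈ τ ✓.
  V = {[G]}: π^{-1}(V) = {G} ∉ τ ✗.
  V = {[H=I]}: π^{-1}(V) = {H, I} ∈ τ ✓.
  V = {[G], [H=I]}: π^{-1}(V) = {G, H, I} ∈ τ ✓.
Open sets in the quotient: τ_Q = {{}, {[H=I]}, {[G], [H=I]}} (3 elements).


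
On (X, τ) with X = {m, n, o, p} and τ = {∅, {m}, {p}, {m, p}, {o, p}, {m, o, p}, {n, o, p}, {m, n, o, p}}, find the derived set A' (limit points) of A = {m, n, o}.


A' = {n}

For each x ∈ X, list the open sets U ∈ τ with x ∈ U, then check whether U ∩ (A ∖ {x}) ≠ ∅ for every such U.
  x = m: open {m} ∋ x has {m} ∩ (A ∖ {m}) = ∅, so x is NOT a limit point.
  x = n: opens ∋ x are {n, o, p}, {m, n, o, p}; each meets A ∖ {n}, so x IS a limit point.
  x = o: open {o, p} ∋ x has {o, p} ∩ (A ∖ {o}) = ∅, so x is NOT a limit point.
  x = p: open {p} ∋ x has {p} ∩ (A ∖ {p}) = ∅, so x is NOT a limit point.
Collecting: A' = {n}.


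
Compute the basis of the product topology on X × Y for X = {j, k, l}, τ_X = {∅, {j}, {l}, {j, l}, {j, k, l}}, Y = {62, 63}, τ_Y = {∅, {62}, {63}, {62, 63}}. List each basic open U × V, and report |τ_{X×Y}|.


Basis B = {∅ × ∅, {j} × {62}, {j} × {63}, {l} × {62}, {l} × {63}, {j} × {62, 63}, {j, l} × {62}, {j, l} × {63}, {l} × {62, 63}, {j, k, l} × {62}, {j, k, l} × {63}, {j, l} × {62, 63}, {j, k, l} × {62, 63}}; |τ_{X×Y}| = 25.

Enumerate products U × V with U ∈ τ_X, V ∈ τ_Y (deduplicated):
  ∅ × ∅ = {} (∅)
  {j} × {62} = {(j,62)}
  {j} × {63} = {(j,63)}
  {l} × {62} = {(l,62)}
  {l} × {63} = {(l,63)}
  {j} × {62, 63} = {(j,62), (j,63)}
  {j, l} × {62} = {(j,62), (l,62)}
  {j, l} × {63} = {(j,63), (l,63)}
  {l} × {62, 63} = {(l,62), (l,63)}
  {j, k, l} × {62} = {(j,62), (k,62), (l,62)}
  {j, k, l} × {63} = {(j,63), (k,63), (l,63)}
  {j, l} × {62, 63} = {(j,62), (j,63), (l,62), (l,63)}
  {j, k, l} × {62, 63} = {(j,62), (j,63), (k,62), (k,63), (l,62), (l,63)}
These 13 distinct sets form the basis B.
Close under arbitrary unions to get τ_{X×Y}; counting gives |τ_{X×Y}| = 25.
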